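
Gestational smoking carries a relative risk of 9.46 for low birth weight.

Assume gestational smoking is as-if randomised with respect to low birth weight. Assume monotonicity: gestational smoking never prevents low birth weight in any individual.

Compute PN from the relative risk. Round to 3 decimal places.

Under exogeneity and monotonicity, PN = (RR − 1) / RR = 1 − 1/RR.
PN = (9.46 − 1) / 9.46 = 8.46 / 9.46 ≈ 0.8943

PN ≈ 0.894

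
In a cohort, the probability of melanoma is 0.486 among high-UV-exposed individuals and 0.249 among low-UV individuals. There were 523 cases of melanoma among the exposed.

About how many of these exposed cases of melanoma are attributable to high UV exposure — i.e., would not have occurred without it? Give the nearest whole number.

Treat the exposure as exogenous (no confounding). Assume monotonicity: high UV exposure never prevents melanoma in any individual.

Let p₁ = 0.486, p₀ = 0.249.
PN = (p₁ − p₀)/p₁ = (0.486 − 0.249) / 0.486 ≈ 0.48765.
Attributable cases ≈ PN × (exposed cases) = 0.48765 × 523 ≈ 255.04.

about 255 cases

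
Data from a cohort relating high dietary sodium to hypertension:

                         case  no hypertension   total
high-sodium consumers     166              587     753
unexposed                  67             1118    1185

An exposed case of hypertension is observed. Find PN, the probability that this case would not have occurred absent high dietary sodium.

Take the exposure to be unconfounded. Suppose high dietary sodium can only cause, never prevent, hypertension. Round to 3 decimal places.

p₁ = P(outcome | exposed) = 166/753 = 0.22045
p₀ = P(outcome | unexposed) = 67/1185 = 0.05654
Under exogeneity and monotonicity, PN = (p₁ − p₀)/p₁.
PN = (0.22045 − 0.05654) / 0.22045 ≈ 0.7435

PN ≈ 0.744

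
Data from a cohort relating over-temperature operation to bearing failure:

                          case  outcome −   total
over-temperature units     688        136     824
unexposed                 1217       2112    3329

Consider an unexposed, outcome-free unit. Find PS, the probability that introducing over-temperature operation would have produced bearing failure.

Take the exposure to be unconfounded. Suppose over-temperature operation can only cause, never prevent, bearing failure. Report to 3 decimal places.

p₁ = P(outcome | exposed) = 688/824 = 0.83495
p₀ = P(outcome | unexposed) = 1217/3329 = 0.36558
Under exogeneity and monotonicity, PS = (p₁ − p₀)/(1 − p₀).
PS = (0.83495 − 0.36558) / 0.63442 ≈ 0.7398

PS ≈ 0.740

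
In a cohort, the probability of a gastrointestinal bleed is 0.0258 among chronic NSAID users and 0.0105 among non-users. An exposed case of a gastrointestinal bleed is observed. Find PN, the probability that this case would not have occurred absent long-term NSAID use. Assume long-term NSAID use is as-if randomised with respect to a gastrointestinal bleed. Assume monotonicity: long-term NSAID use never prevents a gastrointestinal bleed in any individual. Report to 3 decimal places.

Let p₁ = 0.0258, p₀ = 0.0105.
Under exogeneity and monotonicity, PN = (p₁ − p₀) / p₁.
PN = (0.0258 − 0.0105) / 0.0258 = 0.0153 / 0.0258 ≈ 0.5930

PN ≈ 0.593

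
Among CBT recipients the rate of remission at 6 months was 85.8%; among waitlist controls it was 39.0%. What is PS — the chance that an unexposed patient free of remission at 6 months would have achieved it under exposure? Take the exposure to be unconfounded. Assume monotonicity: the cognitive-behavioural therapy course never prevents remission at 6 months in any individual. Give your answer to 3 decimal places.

p₁ = 0.858, p₀ = 0.39.
Under exogeneity and monotonicity, PS = (p₁ − p₀) / (1 − p₀).
PS = (0.858 − 0.39) / (1 − 0.39) = 0.468 / 0.61 ≈ 0.7672

PS ≈ 0.767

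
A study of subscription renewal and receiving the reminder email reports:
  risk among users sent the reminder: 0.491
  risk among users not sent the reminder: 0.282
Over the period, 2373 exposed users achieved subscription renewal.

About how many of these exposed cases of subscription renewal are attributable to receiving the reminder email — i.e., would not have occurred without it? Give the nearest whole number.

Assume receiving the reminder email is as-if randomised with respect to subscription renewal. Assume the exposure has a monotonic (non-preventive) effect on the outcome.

about 1010 cases

Let p₁ = 0.491, p₀ = 0.282.
PN = (p₁ − p₀)/p₁ = (0.491 − 0.282) / 0.491 ≈ 0.42566.
Attributable cases ≈ PN × (exposed cases) = 0.42566 × 2373 ≈ 1010.10.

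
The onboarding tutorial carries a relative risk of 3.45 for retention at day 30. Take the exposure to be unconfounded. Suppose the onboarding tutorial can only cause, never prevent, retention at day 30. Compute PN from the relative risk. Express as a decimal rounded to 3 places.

PN ≈ 0.710

Under exogeneity and monotonicity, PN = (RR − 1) / RR = 1 − 1/RR.
PN = (3.45 − 1) / 3.45 = 2.45 / 3.45 ≈ 0.7101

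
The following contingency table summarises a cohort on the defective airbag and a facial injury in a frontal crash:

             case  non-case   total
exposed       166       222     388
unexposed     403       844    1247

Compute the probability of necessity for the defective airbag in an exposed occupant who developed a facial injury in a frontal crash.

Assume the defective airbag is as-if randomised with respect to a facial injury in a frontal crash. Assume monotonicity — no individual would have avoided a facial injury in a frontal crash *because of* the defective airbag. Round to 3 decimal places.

PN ≈ 0.245

p₁ = P(outcome | exposed) = 166/388 = 0.42784
p₀ = P(outcome | unexposed) = 403/1247 = 0.32318
Under exogeneity and monotonicity, PN = (p₁ − p₀)/p₁.
PN = (0.42784 − 0.32318) / 0.42784 ≈ 0.2446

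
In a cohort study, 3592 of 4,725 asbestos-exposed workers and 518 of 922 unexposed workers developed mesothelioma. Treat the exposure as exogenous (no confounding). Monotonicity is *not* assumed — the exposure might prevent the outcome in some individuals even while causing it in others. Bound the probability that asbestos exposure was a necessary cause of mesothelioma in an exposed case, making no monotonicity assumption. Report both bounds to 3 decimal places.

0.261 ≤ PN ≤ 0.576

p₁ = P(outcome | exposed) = 3592/4725 = 0.76021
p₀ = P(outcome | unexposed) = 518/922 = 0.56182
Under exogeneity alone the bounds on PN are max{0,(p₁−p₀)/p₁} ≤ PN ≤ min{1,(1−p₀)/p₁}.
  lower = (p₁ − p₀)/p₁ = 0.19839 / 0.76021 ≈ 0.2610
  upper = min{1, (1 − p₀)/p₁} = 0.43818 / 0.76021 ≈ 0.5764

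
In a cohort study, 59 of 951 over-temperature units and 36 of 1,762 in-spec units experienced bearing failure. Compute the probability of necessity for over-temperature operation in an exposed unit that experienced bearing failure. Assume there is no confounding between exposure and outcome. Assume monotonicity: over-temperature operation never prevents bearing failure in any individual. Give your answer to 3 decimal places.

p₁ = P(outcome | exposed) = 59/951 = 0.06204
p₀ = P(outcome | unexposed) = 36/1762 = 0.020431
Under exogeneity and monotonicity, PN = (p₁ − p₀) / p₁.
PN = (0.06204 − 0.020431) / 0.06204 = 0.041609 / 0.06204 ≈ 0.6707

PN ≈ 0.671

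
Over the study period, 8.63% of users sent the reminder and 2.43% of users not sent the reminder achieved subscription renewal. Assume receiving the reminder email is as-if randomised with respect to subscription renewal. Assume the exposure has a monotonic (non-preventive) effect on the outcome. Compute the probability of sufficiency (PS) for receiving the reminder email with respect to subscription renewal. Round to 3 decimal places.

p₁ = 0.0863, p₀ = 0.0243.
Under exogeneity and monotonicity, PS = (p₁ − p₀) / (1 − p₀).
PS = (0.0863 − 0.0243) / (1 − 0.0243) = 0.062 / 0.9757 ≈ 0.0635

PS ≈ 0.064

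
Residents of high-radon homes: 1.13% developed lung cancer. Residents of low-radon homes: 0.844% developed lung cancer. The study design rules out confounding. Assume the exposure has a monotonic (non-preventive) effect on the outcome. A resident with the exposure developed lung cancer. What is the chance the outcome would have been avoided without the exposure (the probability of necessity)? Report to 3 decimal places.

PN ≈ 0.253

p₁ = 0.0113, p₀ = 0.00844.
Under exogeneity and monotonicity, PN = (p₁ − p₀) / p₁.
PN = (0.0113 − 0.00844) / 0.0113 = 0.00286 / 0.0113 ≈ 0.2531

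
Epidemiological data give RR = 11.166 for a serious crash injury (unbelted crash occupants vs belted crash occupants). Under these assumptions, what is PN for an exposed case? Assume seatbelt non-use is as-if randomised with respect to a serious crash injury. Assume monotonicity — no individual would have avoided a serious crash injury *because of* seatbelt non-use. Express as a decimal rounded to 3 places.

PN ≈ 0.910

Under exogeneity and monotonicity, PN = (RR − 1) / RR = 1 − 1/RR.
PN = (11.166 − 1) / 11.166 = 10.17 / 11.166 ≈ 0.9104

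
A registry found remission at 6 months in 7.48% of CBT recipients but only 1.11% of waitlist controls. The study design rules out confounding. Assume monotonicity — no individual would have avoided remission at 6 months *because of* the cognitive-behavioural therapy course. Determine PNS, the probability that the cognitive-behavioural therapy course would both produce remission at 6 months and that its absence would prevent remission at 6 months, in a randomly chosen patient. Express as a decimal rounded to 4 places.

p₁ = 0.0748, p₀ = 0.0111.
Under exogeneity and monotonicity, PNS = p₁ − p₀.
PNS = 0.0748 − 0.0111 = 0.0637

PNS ≈ 0.0637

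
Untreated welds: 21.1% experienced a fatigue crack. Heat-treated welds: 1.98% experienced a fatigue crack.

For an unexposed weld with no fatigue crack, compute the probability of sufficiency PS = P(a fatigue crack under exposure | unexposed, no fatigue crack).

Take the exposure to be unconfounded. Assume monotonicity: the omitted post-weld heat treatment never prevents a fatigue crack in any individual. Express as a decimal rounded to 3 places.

PS ≈ 0.195

p₁ = 0.211, p₀ = 0.0198.
Under exogeneity and monotonicity, PS = (p₁ − p₀) / (1 − p₀).
PS = (0.211 − 0.0198) / (1 − 0.0198) = 0.1912 / 0.9802 ≈ 0.1951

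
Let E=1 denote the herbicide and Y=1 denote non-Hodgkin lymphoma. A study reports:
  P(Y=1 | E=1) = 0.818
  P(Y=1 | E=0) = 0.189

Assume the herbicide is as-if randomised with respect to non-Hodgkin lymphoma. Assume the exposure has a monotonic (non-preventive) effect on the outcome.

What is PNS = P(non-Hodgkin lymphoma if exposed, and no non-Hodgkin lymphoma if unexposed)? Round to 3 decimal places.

Let p₁ = 0.818, p₀ = 0.189.
Under exogeneity and monotonicity, PNS = p₁ − p₀.
PNS = 0.818 − 0.189 = 0.629

PNS ≈ 0.629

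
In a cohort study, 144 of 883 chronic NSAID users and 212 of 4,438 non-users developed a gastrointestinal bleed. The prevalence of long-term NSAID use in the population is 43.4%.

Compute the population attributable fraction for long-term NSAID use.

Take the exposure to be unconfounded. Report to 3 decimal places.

p₁ = P(outcome | exposed) = 144/883 = 0.16308
p₀ = P(outcome | unexposed) = 212/4438 = 0.047769
Overall risk P(Y=1) = π·p₁ + (1−π)·p₀ = 0.434×0.16308 + 0.566×0.047769 = 0.097814.
Under exogeneity, PAF = [P(Y=1) − p₀] / P(Y=1).
PAF = (0.097814 − 0.047769) / 0.097814 ≈ 0.5116

PAF ≈ 0.512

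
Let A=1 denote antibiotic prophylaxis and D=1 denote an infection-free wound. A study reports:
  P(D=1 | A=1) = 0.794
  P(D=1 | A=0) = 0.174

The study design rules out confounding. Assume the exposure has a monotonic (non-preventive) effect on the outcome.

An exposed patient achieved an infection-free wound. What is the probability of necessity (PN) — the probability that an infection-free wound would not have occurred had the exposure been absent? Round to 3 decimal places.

PN ≈ 0.781

Let p₁ = 0.794, p₀ = 0.174.
Under exogeneity and monotonicity, PN = (p₁ − p₀) / p₁.
PN = (0.794 − 0.174) / 0.794 = 0.62 / 0.794 ≈ 0.7809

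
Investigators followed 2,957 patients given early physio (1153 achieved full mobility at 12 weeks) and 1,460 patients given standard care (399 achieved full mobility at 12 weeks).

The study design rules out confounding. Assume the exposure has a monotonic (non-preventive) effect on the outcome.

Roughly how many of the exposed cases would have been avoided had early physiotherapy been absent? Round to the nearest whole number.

about 345 cases

p₁ = P(outcome | exposed) = 1153/2957 = 0.38992
p₀ = P(outcome | unexposed) = 399/1460 = 0.27329
PN = (p₁ − p₀)/p₁ = (0.38992 − 0.27329) / 0.38992 ≈ 0.29912.
Attributable cases ≈ PN × (exposed cases) = 0.29912 × 1153 ≈ 344.89.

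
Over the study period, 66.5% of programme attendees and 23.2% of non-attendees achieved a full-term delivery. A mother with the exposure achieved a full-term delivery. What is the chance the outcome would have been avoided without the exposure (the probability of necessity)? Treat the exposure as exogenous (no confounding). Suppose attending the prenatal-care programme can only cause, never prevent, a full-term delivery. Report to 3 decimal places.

p₁ = 0.665, p₀ = 0.232.
Under exogeneity and monotonicity, PN = (p₁ − p₀) / p₁.
PN = (0.665 − 0.232) / 0.665 = 0.433 / 0.665 ≈ 0.6511

PN ≈ 0.651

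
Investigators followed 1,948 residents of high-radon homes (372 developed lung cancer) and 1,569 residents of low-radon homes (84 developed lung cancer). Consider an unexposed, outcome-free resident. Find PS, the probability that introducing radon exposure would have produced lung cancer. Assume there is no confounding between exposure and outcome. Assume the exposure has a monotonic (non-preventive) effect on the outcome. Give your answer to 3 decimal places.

p₁ = P(outcome | exposed) = 372/1948 = 0.19097
p₀ = P(outcome | unexposed) = 84/1569 = 0.053537
Under exogeneity and monotonicity, PS = (p₁ − p₀) / (1 − p₀).
PS = (0.19097 − 0.053537) / (1 − 0.053537) = 0.13743 / 0.94646 ≈ 0.1452

PS ≈ 0.145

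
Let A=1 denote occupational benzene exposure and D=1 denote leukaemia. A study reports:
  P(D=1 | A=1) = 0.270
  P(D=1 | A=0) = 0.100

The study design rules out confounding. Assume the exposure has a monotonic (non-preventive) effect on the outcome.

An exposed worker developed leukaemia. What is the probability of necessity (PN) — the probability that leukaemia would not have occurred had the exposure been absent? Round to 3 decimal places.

PN ≈ 0.630

Let p₁ = 0.27, p₀ = 0.1.
Under exogeneity and monotonicity, PN = (p₁ − p₀) / p₁.
PN = (0.27 − 0.1) / 0.27 = 0.17 / 0.27 ≈ 0.6296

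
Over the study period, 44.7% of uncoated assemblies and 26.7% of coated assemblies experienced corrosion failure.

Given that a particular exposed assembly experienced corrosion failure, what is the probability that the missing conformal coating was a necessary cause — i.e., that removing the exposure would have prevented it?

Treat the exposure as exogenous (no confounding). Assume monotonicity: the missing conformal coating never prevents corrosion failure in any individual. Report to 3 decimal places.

p₁ = 0.447, p₀ = 0.267.
Under exogeneity and monotonicity, PN = (p₁ − p₀) / p₁.
PN = (0.447 − 0.267) / 0.447 = 0.18 / 0.447 ≈ 0.4027

PN ≈ 0.403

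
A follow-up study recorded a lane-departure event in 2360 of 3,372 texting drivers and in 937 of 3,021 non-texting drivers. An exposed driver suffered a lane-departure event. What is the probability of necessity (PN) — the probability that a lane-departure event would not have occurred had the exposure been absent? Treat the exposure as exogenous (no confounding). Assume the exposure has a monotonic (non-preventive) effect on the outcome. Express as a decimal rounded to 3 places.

PN ≈ 0.557

p₁ = P(outcome | exposed) = 2360/3372 = 0.69988
p₀ = P(outcome | unexposed) = 937/3021 = 0.31016
Under exogeneity and monotonicity, PN = (p₁ − p₀) / p₁.
PN = (0.69988 − 0.31016) / 0.69988 = 0.38972 / 0.69988 ≈ 0.5568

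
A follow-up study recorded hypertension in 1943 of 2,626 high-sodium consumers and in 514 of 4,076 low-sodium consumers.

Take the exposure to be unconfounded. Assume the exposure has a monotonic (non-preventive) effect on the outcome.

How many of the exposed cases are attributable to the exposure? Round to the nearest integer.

p₁ = P(outcome | exposed) = 1943/2626 = 0.73991
p₀ = P(outcome | unexposed) = 514/4076 = 0.1261
PN = (p₁ − p₀)/p₁ = (0.73991 − 0.1261) / 0.73991 ≈ 0.82957.
Attributable cases ≈ PN × (exposed cases) = 0.82957 × 1943 ≈ 1611.85.

about 1612 cases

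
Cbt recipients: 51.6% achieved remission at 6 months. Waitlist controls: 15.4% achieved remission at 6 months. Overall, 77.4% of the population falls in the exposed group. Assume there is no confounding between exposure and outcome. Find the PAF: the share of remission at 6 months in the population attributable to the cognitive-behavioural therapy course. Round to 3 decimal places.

PAF ≈ 0.645

p₁ = 0.516, p₀ = 0.154.
Overall risk P(Y=1) = π·p₁ + (1−π)·p₀ = 0.774×0.516 + 0.226×0.154 = 0.43419.
Under exogeneity, PAF = [P(Y=1) − p₀] / P(Y=1).
PAF = (0.43419 − 0.154) / 0.43419 ≈ 0.6453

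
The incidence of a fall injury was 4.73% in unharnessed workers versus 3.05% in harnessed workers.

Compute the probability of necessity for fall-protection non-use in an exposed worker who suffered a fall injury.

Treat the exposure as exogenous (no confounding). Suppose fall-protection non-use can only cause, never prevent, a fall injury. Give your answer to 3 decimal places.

p₁ = 0.0473, p₀ = 0.0305.
Under exogeneity and monotonicity, PN = (p₁ − p₀) / p₁.
PN = (0.0473 − 0.0305) / 0.0473 = 0.0168 / 0.0473 ≈ 0.3552

PN ≈ 0.355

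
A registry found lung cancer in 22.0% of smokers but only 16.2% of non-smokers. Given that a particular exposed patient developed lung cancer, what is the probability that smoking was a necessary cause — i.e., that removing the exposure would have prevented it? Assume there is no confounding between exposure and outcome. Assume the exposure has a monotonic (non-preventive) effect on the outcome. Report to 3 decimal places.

p₁ = 0.22, p₀ = 0.162.
Under exogeneity and monotonicity, PN = (p₁ − p₀) / p₁.
PN = (0.22 − 0.162) / 0.22 = 0.058 / 0.22 ≈ 0.2636

PN ≈ 0.264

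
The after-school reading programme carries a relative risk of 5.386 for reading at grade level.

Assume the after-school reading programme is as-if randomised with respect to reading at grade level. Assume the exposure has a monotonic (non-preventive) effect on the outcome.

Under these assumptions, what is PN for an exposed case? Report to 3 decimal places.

PN ≈ 0.814

Under exogeneity and monotonicity, PN = (RR − 1) / RR = 1 − 1/RR.
PN = (5.386 − 1) / 5.386 = 4.386 / 5.386 ≈ 0.8143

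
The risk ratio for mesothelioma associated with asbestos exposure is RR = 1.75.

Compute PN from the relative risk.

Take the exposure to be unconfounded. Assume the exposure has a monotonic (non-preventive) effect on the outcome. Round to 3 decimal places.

PN ≈ 0.429

Under exogeneity and monotonicity, PN = (RR − 1) / RR = 1 − 1/RR.
PN = (1.75 − 1) / 1.75 = 0.75 / 1.75 ≈ 0.4286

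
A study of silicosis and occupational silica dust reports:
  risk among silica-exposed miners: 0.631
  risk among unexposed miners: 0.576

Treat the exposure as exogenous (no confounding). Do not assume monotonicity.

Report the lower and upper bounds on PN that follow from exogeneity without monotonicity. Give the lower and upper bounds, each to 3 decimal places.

0.087 ≤ PN ≤ 0.672

Let p₁ = 0.631, p₀ = 0.576.
Under exogeneity alone the bounds on PN are max{0,(p₁−p₀)/p₁} ≤ PN ≤ min{1,(1−p₀)/p₁}.
  lower = (p₁ − p₀)/p₁ = 0.055 / 0.631 ≈ 0.0872
  upper = min{1, (1 − p₀)/p₁} = 0.424 / 0.631 ≈ 0.6719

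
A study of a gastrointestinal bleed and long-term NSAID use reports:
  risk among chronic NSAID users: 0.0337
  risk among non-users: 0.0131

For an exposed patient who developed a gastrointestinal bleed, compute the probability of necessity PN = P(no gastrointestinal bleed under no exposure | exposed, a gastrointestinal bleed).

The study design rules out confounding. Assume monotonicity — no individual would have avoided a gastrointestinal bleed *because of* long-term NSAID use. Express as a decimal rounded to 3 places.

Let p₁ = 0.0337, p₀ = 0.0131.
Under exogeneity and monotonicity, PN = (p₁ − p₀) / p₁.
PN = (0.0337 − 0.0131) / 0.0337 = 0.0206 / 0.0337 ≈ 0.6113

PN ≈ 0.611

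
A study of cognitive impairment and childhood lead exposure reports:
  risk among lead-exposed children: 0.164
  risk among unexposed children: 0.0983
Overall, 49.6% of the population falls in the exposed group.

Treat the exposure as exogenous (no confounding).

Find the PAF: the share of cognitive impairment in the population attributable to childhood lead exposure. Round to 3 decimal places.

PAF ≈ 0.249

Let p₁ = 0.164, p₀ = 0.0983.
Overall risk P(Y=1) = π·p₁ + (1−π)·p₀ = 0.496×0.164 + 0.504×0.0983 = 0.13089.
Under exogeneity, PAF = [P(Y=1) − p₀] / P(Y=1).
PAF = (0.13089 − 0.0983) / 0.13089 ≈ 0.2490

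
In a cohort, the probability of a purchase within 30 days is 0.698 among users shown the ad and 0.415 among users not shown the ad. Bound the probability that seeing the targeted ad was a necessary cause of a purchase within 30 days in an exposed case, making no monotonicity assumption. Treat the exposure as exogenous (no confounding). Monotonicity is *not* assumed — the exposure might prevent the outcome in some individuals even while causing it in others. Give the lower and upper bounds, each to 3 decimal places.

Let p₁ = 0.698, p₀ = 0.415.
Under exogeneity alone the bounds on PN are max{0,(p₁−p₀)/p₁} ≤ PN ≤ min{1,(1−p₀)/p₁}.
  lower = (p₁ − p₀)/p₁ = 0.283 / 0.698 ≈ 0.4054
  upper = min{1, (1 − p₀)/p₁} = 0.585 / 0.698 ≈ 0.8381

0.405 ≤ PN ≤ 0.838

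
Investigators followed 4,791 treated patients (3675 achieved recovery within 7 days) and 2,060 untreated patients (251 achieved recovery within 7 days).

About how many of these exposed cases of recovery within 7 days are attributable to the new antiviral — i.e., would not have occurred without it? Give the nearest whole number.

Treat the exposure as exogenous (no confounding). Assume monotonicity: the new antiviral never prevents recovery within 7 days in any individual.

p₁ = P(outcome | exposed) = 3675/4791 = 0.76706
p₀ = P(outcome | unexposed) = 251/2060 = 0.12184
PN = (p₁ − p₀)/p₁ = (0.76706 − 0.12184) / 0.76706 ≈ 0.84115.
Attributable cases ≈ PN × (exposed cases) = 0.84115 × 3675 ≈ 3091.24.

about 3091 cases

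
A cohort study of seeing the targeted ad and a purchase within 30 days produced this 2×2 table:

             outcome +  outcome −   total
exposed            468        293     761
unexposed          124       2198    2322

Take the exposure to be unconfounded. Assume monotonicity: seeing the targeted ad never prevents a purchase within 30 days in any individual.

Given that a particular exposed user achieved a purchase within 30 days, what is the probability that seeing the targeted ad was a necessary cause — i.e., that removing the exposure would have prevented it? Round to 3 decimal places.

PN ≈ 0.913

p₁ = P(outcome | exposed) = 468/761 = 0.61498
p₀ = P(outcome | unexposed) = 124/2322 = 0.053402
Under exogeneity and monotonicity, PN = (p₁ − p₀)/p₁.
PN = (0.61498 − 0.053402) / 0.61498 ≈ 0.9132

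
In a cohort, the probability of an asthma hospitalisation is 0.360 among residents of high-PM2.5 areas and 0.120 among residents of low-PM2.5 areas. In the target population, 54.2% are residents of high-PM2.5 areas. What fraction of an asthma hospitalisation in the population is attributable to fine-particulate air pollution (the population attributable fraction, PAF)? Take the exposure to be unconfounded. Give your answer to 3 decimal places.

Let p₁ = 0.36, p₀ = 0.12.
Overall risk P(Y=1) = π·p₁ + (1−π)·p₀ = 0.542×0.36 + 0.458×0.12 = 0.25008.
Under exogeneity, PAF = [P(Y=1) − p₀] / P(Y=1).
PAF = (0.25008 − 0.12) / 0.25008 ≈ 0.5202

PAF ≈ 0.520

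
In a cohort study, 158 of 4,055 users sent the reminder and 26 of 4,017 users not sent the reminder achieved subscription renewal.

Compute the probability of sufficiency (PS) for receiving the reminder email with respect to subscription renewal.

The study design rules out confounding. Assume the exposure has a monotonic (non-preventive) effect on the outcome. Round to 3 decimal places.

p₁ = P(outcome | exposed) = 158/4055 = 0.038964
p₀ = P(outcome | unexposed) = 26/4017 = 0.0064725
Under exogeneity and monotonicity, PS = (p₁ − p₀) / (1 − p₀).
PS = (0.038964 − 0.0064725) / (1 − 0.0064725) = 0.032492 / 0.99353 ≈ 0.0327

PS ≈ 0.033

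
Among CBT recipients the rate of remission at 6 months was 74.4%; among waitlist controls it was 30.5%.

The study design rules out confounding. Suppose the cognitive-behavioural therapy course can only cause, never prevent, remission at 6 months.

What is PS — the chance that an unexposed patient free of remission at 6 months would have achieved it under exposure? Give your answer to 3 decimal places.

p₁ = 0.744, p₀ = 0.305.
Under exogeneity and monotonicity, PS = (p₁ − p₀) / (1 − p₀).
PS = (0.744 − 0.305) / (1 − 0.305) = 0.439 / 0.695 ≈ 0.6317

PS ≈ 0.632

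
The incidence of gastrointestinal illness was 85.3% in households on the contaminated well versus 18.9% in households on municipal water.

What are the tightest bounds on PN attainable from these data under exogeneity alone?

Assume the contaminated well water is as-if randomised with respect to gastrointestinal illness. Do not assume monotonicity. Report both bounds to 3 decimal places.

p₁ = 0.853, p₀ = 0.189.
Under exogeneity alone the bounds on PN are max{0,(p₁−p₀)/p₁} ≤ PN ≤ min{1,(1−p₀)/p₁}.
  lower = (p₁ − p₀)/p₁ = 0.664 / 0.853 ≈ 0.7784
  upper = min{1, (1 − p₀)/p₁} = 0.811 / 0.853 ≈ 0.9508

0.778 ≤ PN ≤ 0.951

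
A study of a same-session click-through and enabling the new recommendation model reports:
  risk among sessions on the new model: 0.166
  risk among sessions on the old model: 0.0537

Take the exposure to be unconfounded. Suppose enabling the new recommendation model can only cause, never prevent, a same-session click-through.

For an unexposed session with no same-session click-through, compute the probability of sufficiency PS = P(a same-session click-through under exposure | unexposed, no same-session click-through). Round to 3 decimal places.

Let p₁ = 0.166, p₀ = 0.0537.
Under exogeneity and monotonicity, PS = (p₁ − p₀) / (1 − p₀).
PS = (0.166 − 0.0537) / (1 − 0.0537) = 0.1123 / 0.9463 ≈ 0.1187

PS ≈ 0.119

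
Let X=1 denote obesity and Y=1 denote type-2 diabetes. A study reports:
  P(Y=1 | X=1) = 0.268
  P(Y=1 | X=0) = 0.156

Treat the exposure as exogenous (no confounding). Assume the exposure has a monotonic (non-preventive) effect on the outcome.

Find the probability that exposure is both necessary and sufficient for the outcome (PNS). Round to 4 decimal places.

PNS ≈ 0.1120

Let p₁ = 0.268, p₀ = 0.156.
Under exogeneity and monotonicity, PNS = p₁ − p₀.
PNS = 0.268 − 0.156 = 0.112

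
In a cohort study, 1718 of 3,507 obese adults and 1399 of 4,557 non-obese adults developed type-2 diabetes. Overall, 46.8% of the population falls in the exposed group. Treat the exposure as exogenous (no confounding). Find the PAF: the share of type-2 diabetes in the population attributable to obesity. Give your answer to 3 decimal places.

p₁ = P(outcome | exposed) = 1718/3507 = 0.48988
p₀ = P(outcome | unexposed) = 1399/4557 = 0.307
Overall risk P(Y=1) = π·p₁ + (1−π)·p₀ = 0.468×0.48988 + 0.532×0.307 = 0.39259.
Under exogeneity, PAF = [P(Y=1) − p₀] / P(Y=1).
PAF = (0.39259 − 0.307) / 0.39259 ≈ 0.2180

PAF ≈ 0.218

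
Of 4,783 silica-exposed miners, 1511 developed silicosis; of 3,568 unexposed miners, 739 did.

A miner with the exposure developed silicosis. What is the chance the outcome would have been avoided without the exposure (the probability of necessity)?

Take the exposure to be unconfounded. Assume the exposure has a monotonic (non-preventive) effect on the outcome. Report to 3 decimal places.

PN ≈ 0.344

p₁ = P(outcome | exposed) = 1511/4783 = 0.31591
p₀ = P(outcome | unexposed) = 739/3568 = 0.20712
Under exogeneity and monotonicity, PN = (p₁ − p₀) / p₁.
PN = (0.31591 − 0.20712) / 0.31591 = 0.10879 / 0.31591 ≈ 0.3444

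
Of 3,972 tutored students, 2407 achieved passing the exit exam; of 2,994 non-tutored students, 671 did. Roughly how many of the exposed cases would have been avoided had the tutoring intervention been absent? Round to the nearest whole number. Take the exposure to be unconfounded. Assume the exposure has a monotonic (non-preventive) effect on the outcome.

about 1517 cases

p₁ = P(outcome | exposed) = 2407/3972 = 0.60599
p₀ = P(outcome | unexposed) = 671/2994 = 0.22411
PN = (p₁ − p₀)/p₁ = (0.60599 − 0.22411) / 0.60599 ≈ 0.63017.
Attributable cases ≈ PN × (exposed cases) = 0.63017 × 2407 ≈ 1516.82.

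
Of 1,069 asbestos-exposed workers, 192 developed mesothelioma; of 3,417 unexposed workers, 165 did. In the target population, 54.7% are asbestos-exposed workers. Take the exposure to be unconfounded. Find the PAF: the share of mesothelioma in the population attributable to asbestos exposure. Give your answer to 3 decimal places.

p₁ = P(outcome | exposed) = 192/1069 = 0.17961
p₀ = P(outcome | unexposed) = 165/3417 = 0.048288
Overall risk P(Y=1) = π·p₁ + (1−π)·p₀ = 0.547×0.17961 + 0.453×0.048288 = 0.12012.
Under exogeneity, PAF = [P(Y=1) − p₀] / P(Y=1).
PAF = (0.12012 − 0.048288) / 0.12012 ≈ 0.5980

PAF ≈ 0.598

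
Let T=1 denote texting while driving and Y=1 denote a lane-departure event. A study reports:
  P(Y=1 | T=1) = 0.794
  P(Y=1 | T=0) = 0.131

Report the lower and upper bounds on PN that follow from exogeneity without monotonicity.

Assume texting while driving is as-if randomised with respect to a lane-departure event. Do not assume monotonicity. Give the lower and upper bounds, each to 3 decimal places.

Let p₁ = 0.794, p₀ = 0.131.
Under exogeneity alone the bounds on PN are max{0,(p₁−p₀)/p₁} ≤ PN ≤ min{1,(1−p₀)/p₁}.
  lower = (p₁ − p₀)/p₁ = 0.663 / 0.794 ≈ 0.8350
  upper = min{1, (1 − p₀)/p₁} = 0.869 / 0.794 ≈ 1.0945 → capped at 1

0.835 ≤ PN ≤ 1.000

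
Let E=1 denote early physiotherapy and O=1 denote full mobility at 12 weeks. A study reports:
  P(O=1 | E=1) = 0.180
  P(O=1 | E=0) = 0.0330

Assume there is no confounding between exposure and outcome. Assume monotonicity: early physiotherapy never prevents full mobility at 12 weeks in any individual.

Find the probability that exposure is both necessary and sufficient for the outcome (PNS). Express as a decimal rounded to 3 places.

PNS ≈ 0.147

Let p₁ = 0.18, p₀ = 0.033.
Under exogeneity and monotonicity, PNS = p₁ − p₀.
PNS = 0.18 − 0.033 = 0.147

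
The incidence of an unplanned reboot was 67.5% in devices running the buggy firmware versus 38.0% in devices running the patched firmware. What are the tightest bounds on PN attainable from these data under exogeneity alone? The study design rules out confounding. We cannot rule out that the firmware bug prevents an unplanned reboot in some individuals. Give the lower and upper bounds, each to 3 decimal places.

p₁ = 0.675, p₀ = 0.38.
Under exogeneity alone the bounds on PN are max{0,(p₁−p₀)/p₁} ≤ PN ≤ min{1,(1−p₀)/p₁}.
  lower = (p₁ − p₀)/p₁ = 0.295 / 0.675 ≈ 0.4370
  upper = min{1, (1 − p₀)/p₁} = 0.62 / 0.675 ≈ 0.9185

0.437 ≤ PN ≤ 0.919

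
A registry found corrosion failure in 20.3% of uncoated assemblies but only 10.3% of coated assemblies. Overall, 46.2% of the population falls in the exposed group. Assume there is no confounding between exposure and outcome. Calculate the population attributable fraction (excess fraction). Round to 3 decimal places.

p₁ = 0.203, p₀ = 0.103.
Overall risk P(Y=1) = π·p₁ + (1−π)·p₀ = 0.462×0.203 + 0.538×0.103 = 0.1492.
Under exogeneity, PAF = [P(Y=1) − p₀] / P(Y=1).
PAF = (0.1492 − 0.103) / 0.1492 ≈ 0.3097

PAF ≈ 0.310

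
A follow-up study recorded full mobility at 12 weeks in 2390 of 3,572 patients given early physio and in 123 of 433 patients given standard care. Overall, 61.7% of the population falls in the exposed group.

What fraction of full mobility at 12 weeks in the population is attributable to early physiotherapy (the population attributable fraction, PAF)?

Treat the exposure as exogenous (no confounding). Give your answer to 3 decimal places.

PAF ≈ 0.455

p₁ = P(outcome | exposed) = 2390/3572 = 0.66909
p₀ = P(outcome | unexposed) = 123/433 = 0.28406
Overall risk P(Y=1) = π·p₁ + (1−π)·p₀ = 0.617×0.66909 + 0.383×0.28406 = 0.52163.
Under exogeneity, PAF = [P(Y=1) − p₀] / P(Y=1).
PAF = (0.52163 − 0.28406) / 0.52163 ≈ 0.4554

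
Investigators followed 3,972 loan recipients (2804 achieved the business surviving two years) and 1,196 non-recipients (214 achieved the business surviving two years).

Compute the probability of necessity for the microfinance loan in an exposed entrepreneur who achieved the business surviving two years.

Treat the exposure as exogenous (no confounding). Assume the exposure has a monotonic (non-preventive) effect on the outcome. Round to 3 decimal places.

p₁ = P(outcome | exposed) = 2804/3972 = 0.70594
p₀ = P(outcome | unexposed) = 214/1196 = 0.17893
Under exogeneity and monotonicity, PN = (p₁ − p₀) / p₁.
PN = (0.70594 − 0.17893) / 0.70594 = 0.52701 / 0.70594 ≈ 0.7465

PN ≈ 0.747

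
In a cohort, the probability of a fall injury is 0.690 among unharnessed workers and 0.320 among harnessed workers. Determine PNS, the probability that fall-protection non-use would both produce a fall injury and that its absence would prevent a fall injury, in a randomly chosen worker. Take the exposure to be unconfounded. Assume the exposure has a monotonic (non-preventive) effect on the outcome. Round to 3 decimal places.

Let p₁ = 0.69, p₀ = 0.32.
Under exogeneity and monotonicity, PNS = p₁ − p₀.
PNS = 0.69 − 0.32 = 0.37

PNS ≈ 0.370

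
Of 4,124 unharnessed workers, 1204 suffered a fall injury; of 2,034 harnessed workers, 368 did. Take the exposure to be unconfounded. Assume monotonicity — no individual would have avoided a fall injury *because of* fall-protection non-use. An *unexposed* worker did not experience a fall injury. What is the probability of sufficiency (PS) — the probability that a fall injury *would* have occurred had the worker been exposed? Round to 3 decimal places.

PS ≈ 0.136

p₁ = P(outcome | exposed) = 1204/4124 = 0.29195
p₀ = P(outcome | unexposed) = 368/2034 = 0.18092
Under exogeneity and monotonicity, PS = (p₁ − p₀) / (1 − p₀).
PS = (0.29195 − 0.18092) / (1 − 0.18092) = 0.11103 / 0.81908 ≈ 0.1355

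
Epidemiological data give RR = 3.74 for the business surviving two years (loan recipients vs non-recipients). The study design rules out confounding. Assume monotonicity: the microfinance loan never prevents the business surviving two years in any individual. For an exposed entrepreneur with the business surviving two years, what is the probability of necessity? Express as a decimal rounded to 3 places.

PN ≈ 0.733

Under exogeneity and monotonicity, PN = (RR − 1) / RR = 1 − 1/RR.
PN = (3.74 − 1) / 3.74 = 2.74 / 3.74 ≈ 0.7326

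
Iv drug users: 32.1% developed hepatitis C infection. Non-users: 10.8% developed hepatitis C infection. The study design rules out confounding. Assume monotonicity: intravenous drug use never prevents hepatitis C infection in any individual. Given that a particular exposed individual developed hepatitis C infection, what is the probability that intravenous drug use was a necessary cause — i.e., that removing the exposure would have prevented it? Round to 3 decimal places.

p₁ = 0.321, p₀ = 0.108.
Under exogeneity and monotonicity, PN = (p₁ − p₀) / p₁.
PN = (0.321 − 0.108) / 0.321 = 0.213 / 0.321 ≈ 0.6636

PN ≈ 0.664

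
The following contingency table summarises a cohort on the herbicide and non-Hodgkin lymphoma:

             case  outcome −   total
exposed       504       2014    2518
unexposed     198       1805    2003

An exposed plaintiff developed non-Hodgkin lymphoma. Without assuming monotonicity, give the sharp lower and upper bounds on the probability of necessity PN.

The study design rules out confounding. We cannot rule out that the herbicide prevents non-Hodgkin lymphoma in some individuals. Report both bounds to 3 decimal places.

0.506 ≤ PN ≤ 1.000

p₁ = P(outcome | exposed) = 504/2518 = 0.20016
p₀ = P(outcome | unexposed) = 198/2003 = 0.098852
Under exogeneity alone the bounds on PN are max{0,(p₁−p₀)/p₁} ≤ PN ≤ min{1,(1−p₀)/p₁}.
  lower = (p₁ − p₀)/p₁ = 0.10131 / 0.20016 ≈ 0.5061
  upper = min{1, (1 − p₀)/p₁} = 0.90115 / 0.20016 ≈ 4.5022 → capped at 1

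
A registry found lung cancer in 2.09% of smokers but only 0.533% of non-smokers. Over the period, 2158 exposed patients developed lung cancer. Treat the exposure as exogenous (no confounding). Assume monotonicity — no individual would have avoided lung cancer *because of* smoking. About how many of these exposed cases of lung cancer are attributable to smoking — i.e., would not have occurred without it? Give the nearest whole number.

p₁ = 0.0209, p₀ = 0.00533.
PN = (p₁ − p₀)/p₁ = (0.0209 − 0.00533) / 0.0209 ≈ 0.74498.
Attributable cases ≈ PN × (exposed cases) = 0.74498 × 2158 ≈ 1607.66.

about 1608 cases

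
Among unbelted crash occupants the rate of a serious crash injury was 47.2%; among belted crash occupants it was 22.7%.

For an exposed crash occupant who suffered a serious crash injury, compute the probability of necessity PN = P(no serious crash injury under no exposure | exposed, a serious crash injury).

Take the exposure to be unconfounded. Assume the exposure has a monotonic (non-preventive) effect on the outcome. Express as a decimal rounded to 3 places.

PN ≈ 0.519

p₁ = 0.472, p₀ = 0.227.
Under exogeneity and monotonicity, PN = (p₁ − p₀) / p₁.
PN = (0.472 − 0.227) / 0.472 = 0.245 / 0.472 ≈ 0.5191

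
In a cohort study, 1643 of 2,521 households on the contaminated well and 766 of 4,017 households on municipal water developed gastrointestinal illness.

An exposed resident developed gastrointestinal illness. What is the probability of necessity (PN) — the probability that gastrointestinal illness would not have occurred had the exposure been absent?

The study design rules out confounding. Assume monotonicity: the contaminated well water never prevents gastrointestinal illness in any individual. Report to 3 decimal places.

PN ≈ 0.707

p₁ = P(outcome | exposed) = 1643/2521 = 0.65173
p₀ = P(outcome | unexposed) = 766/4017 = 0.19069
Under exogeneity and monotonicity, PN = (p₁ − p₀) / p₁.
PN = (0.65173 − 0.19069) / 0.65173 = 0.46104 / 0.65173 ≈ 0.7074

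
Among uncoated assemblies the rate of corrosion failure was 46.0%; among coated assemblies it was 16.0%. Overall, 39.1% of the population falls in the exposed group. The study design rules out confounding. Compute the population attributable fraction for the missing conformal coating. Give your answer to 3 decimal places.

p₁ = 0.46, p₀ = 0.16.
Overall risk P(Y=1) = π·p₁ + (1−π)·p₀ = 0.391×0.46 + 0.609×0.16 = 0.2773.
Under exogeneity, PAF = [P(Y=1) − p₀] / P(Y=1).
PAF = (0.2773 − 0.16) / 0.2773 ≈ 0.4230

PAF ≈ 0.423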